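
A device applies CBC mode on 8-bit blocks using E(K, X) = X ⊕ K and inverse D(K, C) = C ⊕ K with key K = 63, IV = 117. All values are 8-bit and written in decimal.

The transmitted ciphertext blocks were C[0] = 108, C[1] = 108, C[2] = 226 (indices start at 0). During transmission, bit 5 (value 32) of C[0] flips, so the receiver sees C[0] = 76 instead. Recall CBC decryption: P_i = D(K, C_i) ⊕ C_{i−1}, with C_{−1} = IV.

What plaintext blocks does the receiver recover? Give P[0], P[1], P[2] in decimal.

P[0] = 6, P[1] = 31, P[2] = 177

Only C[0] changed, to 76. In CBC, a change in C_i garbles P_i and flips the same bit in P_{i+1}. Decrypting the received ciphertext:
P[0]: D(K, 76) = 115; 115 ⊕ 117 = 6.
P[1]: D(K, 108) = 83; 83 ⊕ 76 = 31.
P[2]: D(K, 226) = 221; 221 ⊕ 108 = 177.
Blocks that differ from the original plaintext: P[0], P[1].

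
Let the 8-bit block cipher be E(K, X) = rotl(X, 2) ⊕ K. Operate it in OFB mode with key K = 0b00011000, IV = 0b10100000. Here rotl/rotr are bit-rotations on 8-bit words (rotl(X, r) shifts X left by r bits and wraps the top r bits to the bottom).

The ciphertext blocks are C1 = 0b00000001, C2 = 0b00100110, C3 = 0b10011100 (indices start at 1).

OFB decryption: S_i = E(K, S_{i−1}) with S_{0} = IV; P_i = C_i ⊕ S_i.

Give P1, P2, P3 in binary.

P1: S = E(K, 0b10100000) = 0b10011010; 0b00000001 ⊕ 0b10011010 = 0b10011011.
P2: S = E(K, 0b10011010) = 0b01110010; 0b00100110 ⊕ 0b01110010 = 0b01010100.
P3: S = E(K, 0b01110010) = 0b11010001; 0b10011100 ⊕ 0b11010001 = 0b01001101.

P1 = 0b10011011, P2 = 0b01010100, P3 = 0b01001101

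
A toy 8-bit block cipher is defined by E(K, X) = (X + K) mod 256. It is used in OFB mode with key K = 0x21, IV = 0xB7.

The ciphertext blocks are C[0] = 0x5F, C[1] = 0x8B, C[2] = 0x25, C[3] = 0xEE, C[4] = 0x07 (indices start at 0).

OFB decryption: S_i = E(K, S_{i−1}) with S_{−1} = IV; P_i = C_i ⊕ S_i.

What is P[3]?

P[0]: S = E(K, 0xB7) = 0xD8; 0x5F ⊕ 0xD8 = 0x87.
P[1]: S = E(K, 0xD8) = 0xF9; 0x8B ⊕ 0xF9 = 0x72.
P[2]: S = E(K, 0xF9) = 0x1A; 0x25 ⊕ 0x1A = 0x3F.
P[3]: S = E(K, 0x1A) = 0x3B; 0xEE ⊕ 0x3B = 0xD5.

P[3] = 0xD5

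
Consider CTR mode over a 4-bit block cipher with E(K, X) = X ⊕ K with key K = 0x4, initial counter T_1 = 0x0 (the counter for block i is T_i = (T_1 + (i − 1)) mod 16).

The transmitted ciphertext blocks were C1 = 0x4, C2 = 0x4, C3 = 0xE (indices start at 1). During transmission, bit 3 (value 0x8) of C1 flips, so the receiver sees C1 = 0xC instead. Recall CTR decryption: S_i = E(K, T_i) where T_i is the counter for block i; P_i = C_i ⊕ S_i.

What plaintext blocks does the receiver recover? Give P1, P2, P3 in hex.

P1 = 0x8, P2 = 0x1, P3 = 0x8

Only C1 changed, to 0xC. In CTR, a change in C_i flips the same bit in P_i only; the keystream is unaffected. Decrypting the received ciphertext:
P1: T = 0x0, S = E(K, T) = 0x4; 0xC ⊕ 0x4 = 0x8.
P2: T = 0x1, S = E(K, T) = 0x5; 0x4 ⊕ 0x5 = 0x1.
P3: T = 0x2, S = E(K, T) = 0x6; 0xE ⊕ 0x6 = 0x8.
Blocks that differ from the original plaintext: P1.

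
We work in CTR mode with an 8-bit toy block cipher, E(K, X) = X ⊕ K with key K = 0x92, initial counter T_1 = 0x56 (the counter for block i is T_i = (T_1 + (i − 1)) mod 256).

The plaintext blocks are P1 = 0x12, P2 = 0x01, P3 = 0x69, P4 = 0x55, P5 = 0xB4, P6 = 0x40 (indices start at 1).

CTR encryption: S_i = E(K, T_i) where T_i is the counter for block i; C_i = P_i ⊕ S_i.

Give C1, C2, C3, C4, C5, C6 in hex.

C1: T = 0x56, S = E(K, T) = 0xC4; 0x12 ⊕ 0xC4 = 0xD6.
C2: T = 0x57, S = E(K, T) = 0xC5; 0x01 ⊕ 0xC5 = 0xC4.
C3: T = 0x58, S = E(K, T) = 0xCA; 0x69 ⊕ 0xCA = 0xA3.
C4: T = 0x59, S = E(K, T) = 0xCB; 0x55 ⊕ 0xCB = 0x9E.
C5: T = 0x5A, S = E(K, T) = 0xC8; 0xB4 ⊕ 0xC8 = 0x7C.
C6: T = 0x5B, S = E(K, T) = 0xC9; 0x40 ⊕ 0xC9 = 0x89.

C1 = 0xD6, C2 = 0xC4, C3 = 0xA3, C4 = 0x9E, C5 = 0x7C, C6 = 0x89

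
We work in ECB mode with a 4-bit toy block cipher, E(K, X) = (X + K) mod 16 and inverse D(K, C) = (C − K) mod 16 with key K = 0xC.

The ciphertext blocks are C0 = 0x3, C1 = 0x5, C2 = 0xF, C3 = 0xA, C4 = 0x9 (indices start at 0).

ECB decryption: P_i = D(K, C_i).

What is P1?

P1 = 0x9

P1: D(K, 0x5) = 0x9.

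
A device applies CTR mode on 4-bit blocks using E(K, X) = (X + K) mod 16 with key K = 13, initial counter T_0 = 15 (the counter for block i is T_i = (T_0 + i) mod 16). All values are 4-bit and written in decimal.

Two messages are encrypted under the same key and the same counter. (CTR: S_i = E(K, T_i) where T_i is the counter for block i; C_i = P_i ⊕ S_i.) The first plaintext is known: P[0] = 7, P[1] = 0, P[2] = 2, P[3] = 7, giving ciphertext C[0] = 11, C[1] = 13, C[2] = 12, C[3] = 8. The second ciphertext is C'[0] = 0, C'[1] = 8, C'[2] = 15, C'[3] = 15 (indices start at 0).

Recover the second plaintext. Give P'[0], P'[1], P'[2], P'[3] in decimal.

In CTR with a reused counter, both messages share the same keystream S_i, so C_i ⊕ C'_i = P_i ⊕ P'_i and thus P'_i = P_i ⊕ C_i ⊕ C'_i.
P'[0]: 7 ⊕ 11 ⊕ 0 = 12.
P'[1]: 0 ⊕ 13 ⊕ 8 = 5.
P'[2]: 2 ⊕ 12 ⊕ 15 = 1.
P'[3]: 7 ⊕ 8 ⊕ 15 = 0.

P'[0] = 12, P'[1] = 5, P'[2] = 1, P'[3] = 0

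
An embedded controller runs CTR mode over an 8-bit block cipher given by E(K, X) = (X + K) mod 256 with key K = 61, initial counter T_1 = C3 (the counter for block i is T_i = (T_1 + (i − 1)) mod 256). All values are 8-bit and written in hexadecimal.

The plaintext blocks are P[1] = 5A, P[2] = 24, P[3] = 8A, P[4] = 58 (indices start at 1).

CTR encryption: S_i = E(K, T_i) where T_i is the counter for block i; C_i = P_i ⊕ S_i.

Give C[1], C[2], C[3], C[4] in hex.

C[1] = 7E, C[2] = 01, C[3] = AC, C[4] = 7F

C[1]: T = C3, S = E(K, T) = 24; 5A ⊕ 24 = 7E.
C[2]: T = C4, S = E(K, T) = 25; 24 ⊕ 25 = 01.
C[3]: T = C5, S = E(K, T) = 26; 8A ⊕ 26 = AC.
C[4]: T = C6, S = E(K, T) = 27; 58 ⊕ 27 = 7F.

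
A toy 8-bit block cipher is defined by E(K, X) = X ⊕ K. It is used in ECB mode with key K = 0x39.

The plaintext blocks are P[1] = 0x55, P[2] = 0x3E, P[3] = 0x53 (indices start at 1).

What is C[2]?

C[2] = 0x07

ECB encryption: C_i = E(K, P_i).
C[2]: E(K, 0x3E) = 0x07.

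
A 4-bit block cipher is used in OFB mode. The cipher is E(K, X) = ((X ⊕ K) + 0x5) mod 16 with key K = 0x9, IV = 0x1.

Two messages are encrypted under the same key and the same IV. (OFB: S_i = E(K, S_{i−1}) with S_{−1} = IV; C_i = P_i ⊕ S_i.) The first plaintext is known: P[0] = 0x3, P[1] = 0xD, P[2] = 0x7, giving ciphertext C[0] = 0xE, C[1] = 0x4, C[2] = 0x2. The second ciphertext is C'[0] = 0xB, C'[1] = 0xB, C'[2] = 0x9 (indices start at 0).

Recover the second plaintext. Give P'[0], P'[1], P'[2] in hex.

In OFB with a reused IV, both messages share the same keystream S_i, so C_i ⊕ C'_i = P_i ⊕ P'_i and thus P'_i = P_i ⊕ C_i ⊕ C'_i.
P'[0]: 0x3 ⊕ 0xE ⊕ 0xB = 0x6.
P'[1]: 0xD ⊕ 0x4 ⊕ 0xB = 0x2.
P'[2]: 0x7 ⊕ 0x2 ⊕ 0x9 = 0xC.

P'[0] = 0x6, P'[1] = 0x2, P'[2] = 0xC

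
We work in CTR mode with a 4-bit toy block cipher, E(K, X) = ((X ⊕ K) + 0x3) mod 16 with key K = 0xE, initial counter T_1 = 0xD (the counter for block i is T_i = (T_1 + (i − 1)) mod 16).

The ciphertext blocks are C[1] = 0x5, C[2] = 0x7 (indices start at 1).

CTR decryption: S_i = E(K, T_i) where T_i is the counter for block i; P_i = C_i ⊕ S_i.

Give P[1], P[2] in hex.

P[1] = 0x3, P[2] = 0x4

P[1]: T = 0xD, S = E(K, T) = 0x6; 0x5 ⊕ 0x6 = 0x3.
P[2]: T = 0xE, S = E(K, T) = 0x3; 0x7 ⊕ 0x3 = 0x4.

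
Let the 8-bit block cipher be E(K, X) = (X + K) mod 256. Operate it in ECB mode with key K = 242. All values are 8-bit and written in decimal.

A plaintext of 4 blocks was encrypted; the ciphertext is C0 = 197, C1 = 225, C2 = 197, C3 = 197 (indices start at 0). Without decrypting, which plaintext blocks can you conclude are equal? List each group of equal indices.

ECB encrypts each block independently with the same key, so equal ciphertext blocks imply equal plaintext blocks.
C0 = C2 = C3 = 197, so P0 = P2 = P3.

P0 = P2 = P3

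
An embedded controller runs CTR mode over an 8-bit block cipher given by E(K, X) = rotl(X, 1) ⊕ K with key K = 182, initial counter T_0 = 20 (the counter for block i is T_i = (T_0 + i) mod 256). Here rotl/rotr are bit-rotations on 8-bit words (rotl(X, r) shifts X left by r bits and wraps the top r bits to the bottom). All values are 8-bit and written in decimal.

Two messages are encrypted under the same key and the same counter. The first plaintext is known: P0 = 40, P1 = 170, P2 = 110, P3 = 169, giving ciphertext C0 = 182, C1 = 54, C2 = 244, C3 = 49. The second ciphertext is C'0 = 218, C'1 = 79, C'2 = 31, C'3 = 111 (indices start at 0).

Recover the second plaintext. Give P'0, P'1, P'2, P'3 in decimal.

In CTR with a reused counter, both messages share the same keystream S_i, so C_i ⊕ C'_i = P_i ⊕ P'_i and thus P'_i = P_i ⊕ C_i ⊕ C'_i.
P'0: 40 ⊕ 182 ⊕ 218 = 68.
P'1: 170 ⊕ 54 ⊕ 79 = 211.
P'2: 110 ⊕ 244 ⊕ 31 = 133.
P'3: 169 ⊕ 49 ⊕ 111 = 247.

P'0 = 68, P'1 = 211, P'2 = 133, P'3 = 247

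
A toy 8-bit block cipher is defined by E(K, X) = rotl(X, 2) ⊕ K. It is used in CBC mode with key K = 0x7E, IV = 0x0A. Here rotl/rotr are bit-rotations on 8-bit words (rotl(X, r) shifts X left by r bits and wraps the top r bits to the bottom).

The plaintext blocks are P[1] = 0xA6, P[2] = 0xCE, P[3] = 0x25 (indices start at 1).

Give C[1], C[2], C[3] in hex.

C[1] = 0xCC, C[2] = 0x76, C[3] = 0x33

CBC encryption: C_i = E(K, P_i ⊕ C_{i−1}), with C_{0} = IV.
C[1]: P[1] ⊕ 0x0A = 0xAC; E(K, 0xAC) = 0xCC.
C[2]: P[2] ⊕ 0xCC = 0x02; E(K, 0x02) = 0x76.
C[3]: P[3] ⊕ 0x76 = 0x53; E(K, 0x53) = 0x33.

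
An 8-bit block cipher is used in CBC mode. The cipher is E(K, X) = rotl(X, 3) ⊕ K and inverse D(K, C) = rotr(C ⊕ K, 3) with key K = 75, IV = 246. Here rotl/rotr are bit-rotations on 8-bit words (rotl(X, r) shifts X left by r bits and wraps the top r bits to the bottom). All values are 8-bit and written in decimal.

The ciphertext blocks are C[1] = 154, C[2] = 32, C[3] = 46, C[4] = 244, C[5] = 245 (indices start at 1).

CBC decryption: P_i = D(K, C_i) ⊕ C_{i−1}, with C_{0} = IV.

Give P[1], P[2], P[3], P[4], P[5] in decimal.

P[1] = 204, P[2] = 247, P[3] = 140, P[4] = 217, P[5] = 35

P[1]: D(K, 154) = 58; 58 ⊕ 246 = 204.
P[2]: D(K, 32) = 109; 109 ⊕ 154 = 247.
P[3]: D(K, 46) = 172; 172 ⊕ 32 = 140.
P[4]: D(K, 244) = 247; 247 ⊕ 46 = 217.
P[5]: D(K, 245) = 215; 215 ⊕ 244 = 35.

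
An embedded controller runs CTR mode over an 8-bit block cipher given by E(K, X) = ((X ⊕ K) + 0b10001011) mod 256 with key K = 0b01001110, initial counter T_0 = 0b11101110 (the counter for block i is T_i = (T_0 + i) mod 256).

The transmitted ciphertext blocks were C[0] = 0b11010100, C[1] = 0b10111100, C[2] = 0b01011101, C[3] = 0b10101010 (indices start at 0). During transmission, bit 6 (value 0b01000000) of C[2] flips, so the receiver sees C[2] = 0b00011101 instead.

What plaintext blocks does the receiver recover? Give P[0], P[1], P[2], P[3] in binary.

CTR decryption: S_i = E(K, T_i) where T_i is the counter for block i; P_i = C_i ⊕ S_i.
Only C[2] changed, to 0b00011101. In CTR, a change in C_i flips the same bit in P_i only; the keystream is unaffected. Decrypting the received ciphertext:
P[0]: T = 0b11101110, S = E(K, T) = 0b00101011; 0b11010100 ⊕ 0b00101011 = 0b11111111.
P[1]: T = 0b11101111, S = E(K, T) = 0b00101100; 0b10111100 ⊕ 0b00101100 = 0b10010000.
P[2]: T = 0b11110000, S = E(K, T) = 0b01001001; 0b00011101 ⊕ 0b01001001 = 0b01010100.
P[3]: T = 0b11110001, S = E(K, T) = 0b01001010; 0b10101010 ⊕ 0b01001010 = 0b11100000.
Blocks that differ from the original plaintext: P[2].

P[0] = 0b11111111, P[1] = 0b10010000, P[2] = 0b01010100, P[3] = 0b11100000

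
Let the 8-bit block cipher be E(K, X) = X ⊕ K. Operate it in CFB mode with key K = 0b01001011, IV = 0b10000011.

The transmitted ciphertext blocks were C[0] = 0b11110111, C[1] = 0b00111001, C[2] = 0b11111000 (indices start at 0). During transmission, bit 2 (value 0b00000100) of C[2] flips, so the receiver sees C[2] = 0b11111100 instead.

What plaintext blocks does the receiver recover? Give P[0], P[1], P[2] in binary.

CFB decryption: P_i = C_i ⊕ E(K, C_{i−1}), with C_{−1} = IV.
Only C[2] changed, to 0b11111100. In CFB, a change in C_i flips the same bit in P_i and garbles P_{i+1}. Decrypting the received ciphertext:
P[0]: E(K, 0b10000011) = 0b11001000; 0b11110111 ⊕ 0b11001000 = 0b00111111.
P[1]: E(K, 0b11110111) = 0b10111100; 0b00111001 ⊕ 0b10111100 = 0b10000101.
P[2]: E(K, 0b00111001) = 0b01110010; 0b11111100 ⊕ 0b01110010 = 0b10001110.
Blocks that differ from the original plaintext: P[2].

P[0] = 0b00111111, P[1] = 0b10000101, P[2] = 0b10001110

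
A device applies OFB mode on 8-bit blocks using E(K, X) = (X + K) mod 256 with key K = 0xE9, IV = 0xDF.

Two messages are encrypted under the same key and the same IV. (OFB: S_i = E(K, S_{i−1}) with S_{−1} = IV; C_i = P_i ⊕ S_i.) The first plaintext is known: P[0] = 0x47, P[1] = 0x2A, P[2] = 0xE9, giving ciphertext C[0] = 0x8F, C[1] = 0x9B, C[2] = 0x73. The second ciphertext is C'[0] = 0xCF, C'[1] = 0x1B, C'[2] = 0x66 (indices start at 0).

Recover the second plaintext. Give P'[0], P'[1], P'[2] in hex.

In OFB with a reused IV, both messages share the same keystream S_i, so C_i ⊕ C'_i = P_i ⊕ P'_i and thus P'_i = P_i ⊕ C_i ⊕ C'_i.
P'[0]: 0x47 ⊕ 0x8F ⊕ 0xCF = 0x07.
P'[1]: 0x2A ⊕ 0x9B ⊕ 0x1B = 0xAA.
P'[2]: 0xE9 ⊕ 0x73 ⊕ 0x66 = 0xFC.

P'[0] = 0x07, P'[1] = 0xAA, P'[2] = 0xFC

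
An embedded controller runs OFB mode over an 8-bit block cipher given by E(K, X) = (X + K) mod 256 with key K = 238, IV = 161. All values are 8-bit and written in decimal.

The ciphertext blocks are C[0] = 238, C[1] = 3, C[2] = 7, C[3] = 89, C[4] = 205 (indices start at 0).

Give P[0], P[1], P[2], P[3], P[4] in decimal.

P[0] = 97, P[1] = 126, P[2] = 108, P[3] = 0, P[4] = 138

OFB decryption: S_i = E(K, S_{i−1}) with S_{−1} = IV; P_i = C_i ⊕ S_i.
P[0]: S = E(K, 161) = 143; 238 ⊕ 143 = 97.
P[1]: S = E(K, 143) = 125; 3 ⊕ 125 = 126.
P[2]: S = E(K, 125) = 107; 7 ⊕ 107 = 108.
P[3]: S = E(K, 107) = 89; 89 ⊕ 89 = 0.
P[4]: S = E(K, 89) = 71; 205 ⊕ 71 = 138.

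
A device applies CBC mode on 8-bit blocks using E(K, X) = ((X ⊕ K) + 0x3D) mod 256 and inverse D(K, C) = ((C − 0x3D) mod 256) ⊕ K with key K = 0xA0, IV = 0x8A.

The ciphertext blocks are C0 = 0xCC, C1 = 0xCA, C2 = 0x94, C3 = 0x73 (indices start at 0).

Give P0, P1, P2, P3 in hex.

CBC decryption: P_i = D(K, C_i) ⊕ C_{i−1}, with C_{−1} = IV.
P0: D(K, 0xCC) = 0x2F; 0x2F ⊕ 0x8A = 0xA5.
P1: D(K, 0xCA) = 0x2D; 0x2D ⊕ 0xCC = 0xE1.
P2: D(K, 0x94) = 0xF7; 0xF7 ⊕ 0xCA = 0x3D.
P3: D(K, 0x73) = 0x96; 0x96 ⊕ 0x94 = 0x02.

P0 = 0xA5, P1 = 0xE1, P2 = 0x3D, P3 = 0x02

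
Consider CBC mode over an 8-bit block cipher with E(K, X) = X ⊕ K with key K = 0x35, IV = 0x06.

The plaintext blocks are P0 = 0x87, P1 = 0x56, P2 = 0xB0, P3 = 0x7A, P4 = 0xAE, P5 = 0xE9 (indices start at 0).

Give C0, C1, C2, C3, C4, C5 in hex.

CBC encryption: C_i = E(K, P_i ⊕ C_{i−1}), with C_{−1} = IV.
C0: P0 ⊕ 0x06 = 0x81; E(K, 0x81) = 0xB4.
C1: P1 ⊕ 0xB4 = 0xE2; E(K, 0xE2) = 0xD7.
C2: P2 ⊕ 0xD7 = 0x67; E(K, 0x67) = 0x52.
C3: P3 ⊕ 0x52 = 0x28; E(K, 0x28) = 0x1D.
C4: P4 ⊕ 0x1D = 0xB3; E(K, 0xB3) = 0x86.
C5: P5 ⊕ 0x86 = 0x6F; E(K, 0x6F) = 0x5A.

C0 = 0xB4, C1 = 0xD7, C2 = 0x52, C3 = 0x1D, C4 = 0x86, C5 = 0x5A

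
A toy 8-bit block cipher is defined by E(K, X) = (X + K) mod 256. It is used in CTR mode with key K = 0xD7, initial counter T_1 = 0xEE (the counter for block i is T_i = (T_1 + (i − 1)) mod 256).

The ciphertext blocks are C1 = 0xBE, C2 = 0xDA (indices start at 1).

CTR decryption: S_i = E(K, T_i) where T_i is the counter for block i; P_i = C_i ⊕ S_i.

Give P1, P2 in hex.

P1: T = 0xEE, S = E(K, T) = 0xC5; 0xBE ⊕ 0xC5 = 0x7B.
P2: T = 0xEF, S = E(K, T) = 0xC6; 0xDA ⊕ 0xC6 = 0x1C.

P1 = 0x7B, P2 = 0x1C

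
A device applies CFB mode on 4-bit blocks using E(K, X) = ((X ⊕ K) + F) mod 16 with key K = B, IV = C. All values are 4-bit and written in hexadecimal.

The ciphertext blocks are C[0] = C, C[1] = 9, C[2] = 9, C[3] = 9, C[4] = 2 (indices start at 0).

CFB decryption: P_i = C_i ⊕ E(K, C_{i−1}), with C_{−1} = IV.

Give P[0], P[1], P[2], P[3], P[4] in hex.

P[0]: E(K, C) = 6; C ⊕ 6 = A.
P[1]: E(K, C) = 6; 9 ⊕ 6 = F.
P[2]: E(K, 9) = 1; 9 ⊕ 1 = 8.
P[3]: E(K, 9) = 1; 9 ⊕ 1 = 8.
P[4]: E(K, 9) = 1; 2 ⊕ 1 = 3.

P[0] = A, P[1] = F, P[2] = 8, P[3] = 8, P[4] = 3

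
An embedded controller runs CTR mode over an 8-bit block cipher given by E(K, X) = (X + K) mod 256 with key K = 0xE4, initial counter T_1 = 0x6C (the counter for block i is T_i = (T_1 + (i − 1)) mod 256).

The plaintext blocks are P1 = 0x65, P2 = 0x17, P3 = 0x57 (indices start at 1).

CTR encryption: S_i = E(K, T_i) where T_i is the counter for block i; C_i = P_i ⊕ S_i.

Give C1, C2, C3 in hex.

C1 = 0x35, C2 = 0x46, C3 = 0x05

C1: T = 0x6C, S = E(K, T) = 0x50; 0x65 ⊕ 0x50 = 0x35.
C2: T = 0x6D, S = E(K, T) = 0x51; 0x17 ⊕ 0x51 = 0x46.
C3: T = 0x6E, S = E(K, T) = 0x52; 0x57 ⊕ 0x52 = 0x05.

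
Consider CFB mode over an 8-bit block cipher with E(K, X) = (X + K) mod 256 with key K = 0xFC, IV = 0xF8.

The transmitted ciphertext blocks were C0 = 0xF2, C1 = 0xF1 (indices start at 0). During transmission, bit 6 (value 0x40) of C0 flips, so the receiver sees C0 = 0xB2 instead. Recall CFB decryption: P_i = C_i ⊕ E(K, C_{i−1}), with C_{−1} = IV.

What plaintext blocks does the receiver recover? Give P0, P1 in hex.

P0 = 0x46, P1 = 0x5F

Only C0 changed, to 0xB2. In CFB, a change in C_i flips the same bit in P_i and garbles P_{i+1}. Decrypting the received ciphertext:
P0: E(K, 0xF8) = 0xF4; 0xB2 ⊕ 0xF4 = 0x46.
P1: E(K, 0xB2) = 0xAE; 0xF1 ⊕ 0xAE = 0x5F.
Blocks that differ from the original plaintext: P0, P1.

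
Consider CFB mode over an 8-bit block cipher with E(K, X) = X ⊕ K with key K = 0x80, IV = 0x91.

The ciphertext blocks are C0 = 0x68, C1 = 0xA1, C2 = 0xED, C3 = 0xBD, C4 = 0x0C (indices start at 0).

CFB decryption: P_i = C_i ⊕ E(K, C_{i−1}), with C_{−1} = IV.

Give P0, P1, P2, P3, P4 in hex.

P0 = 0x79, P1 = 0x49, P2 = 0xCC, P3 = 0xD0, P4 = 0x31

P0: E(K, 0x91) = 0x11; 0x68 ⊕ 0x11 = 0x79.
P1: E(K, 0x68) = 0xE8; 0xA1 ⊕ 0xE8 = 0x49.
P2: E(K, 0xA1) = 0x21; 0xED ⊕ 0x21 = 0xCC.
P3: E(K, 0xED) = 0x6D; 0xBD ⊕ 0x6D = 0xD0.
P4: E(K, 0xBD) = 0x3D; 0x0C ⊕ 0x3D = 0x31.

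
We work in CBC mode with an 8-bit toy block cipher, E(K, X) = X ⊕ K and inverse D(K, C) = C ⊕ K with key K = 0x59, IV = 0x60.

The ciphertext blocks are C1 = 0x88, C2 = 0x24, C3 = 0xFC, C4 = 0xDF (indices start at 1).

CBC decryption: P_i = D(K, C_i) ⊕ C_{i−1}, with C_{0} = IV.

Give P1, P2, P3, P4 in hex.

P1: D(K, 0x88) = 0xD1; 0xD1 ⊕ 0x60 = 0xB1.
P2: D(K, 0x24) = 0x7D; 0x7D ⊕ 0x88 = 0xF5.
P3: D(K, 0xFC) = 0xA5; 0xA5 ⊕ 0x24 = 0x81.
P4: D(K, 0xDF) = 0x86; 0x86 ⊕ 0xFC = 0x7A.

P1 = 0xB1, P2 = 0xF5, P3 = 0x81, P4 = 0x7A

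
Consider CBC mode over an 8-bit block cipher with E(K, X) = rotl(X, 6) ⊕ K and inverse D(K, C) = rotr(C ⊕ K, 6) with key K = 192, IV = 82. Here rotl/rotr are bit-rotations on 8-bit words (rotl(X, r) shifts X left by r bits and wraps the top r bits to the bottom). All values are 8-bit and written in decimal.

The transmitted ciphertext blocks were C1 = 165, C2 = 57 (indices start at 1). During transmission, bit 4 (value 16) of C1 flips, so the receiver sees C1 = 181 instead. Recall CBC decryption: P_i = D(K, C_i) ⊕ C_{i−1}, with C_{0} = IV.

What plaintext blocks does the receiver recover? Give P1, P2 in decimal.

Only C1 changed, to 181. In CBC, a change in C_i garbles P_i and flips the same bit in P_{i+1}. Decrypting the received ciphertext:
P1: D(K, 181) = 213; 213 ⊕ 82 = 135.
P2: D(K, 57) = 231; 231 ⊕ 181 = 82.
Blocks that differ from the original plaintext: P1, P2.

P1 = 135, P2 = 82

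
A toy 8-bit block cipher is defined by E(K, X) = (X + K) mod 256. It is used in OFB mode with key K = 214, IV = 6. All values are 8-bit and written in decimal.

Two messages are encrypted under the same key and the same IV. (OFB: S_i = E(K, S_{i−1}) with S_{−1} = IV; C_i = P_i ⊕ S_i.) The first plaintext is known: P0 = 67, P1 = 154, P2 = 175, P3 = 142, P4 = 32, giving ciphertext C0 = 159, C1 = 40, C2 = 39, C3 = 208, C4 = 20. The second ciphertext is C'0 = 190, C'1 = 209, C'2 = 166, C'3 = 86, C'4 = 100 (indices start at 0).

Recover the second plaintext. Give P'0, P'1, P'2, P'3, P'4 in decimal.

P'0 = 98, P'1 = 99, P'2 = 46, P'3 = 8, P'4 = 80

In OFB with a reused IV, both messages share the same keystream S_i, so C_i ⊕ C'_i = P_i ⊕ P'_i and thus P'_i = P_i ⊕ C_i ⊕ C'_i.
P'0: 67 ⊕ 159 ⊕ 190 = 98.
P'1: 154 ⊕ 40 ⊕ 209 = 99.
P'2: 175 ⊕ 39 ⊕ 166 = 46.
P'3: 142 ⊕ 208 ⊕ 86 = 8.
P'4: 32 ⊕ 20 ⊕ 100 = 80.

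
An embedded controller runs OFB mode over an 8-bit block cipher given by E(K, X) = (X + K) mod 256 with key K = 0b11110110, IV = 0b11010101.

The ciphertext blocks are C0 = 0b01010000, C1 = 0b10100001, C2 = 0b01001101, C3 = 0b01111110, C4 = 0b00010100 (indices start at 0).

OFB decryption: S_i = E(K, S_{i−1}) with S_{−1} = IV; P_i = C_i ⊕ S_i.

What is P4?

P0: S = E(K, 0b11010101) = 0b11001011; 0b01010000 ⊕ 0b11001011 = 0b10011011.
P1: S = E(K, 0b11001011) = 0b11000001; 0b10100001 ⊕ 0b11000001 = 0b01100000.
P2: S = E(K, 0b11000001) = 0b10110111; 0b01001101 ⊕ 0b10110111 = 0b11111010.
P3: S = E(K, 0b10110111) = 0b10101101; 0b01111110 ⊕ 0b10101101 = 0b11010011.
P4: S = E(K, 0b10101101) = 0b10100011; 0b00010100 ⊕ 0b10100011 = 0b10110111.

P4 = 0b10110111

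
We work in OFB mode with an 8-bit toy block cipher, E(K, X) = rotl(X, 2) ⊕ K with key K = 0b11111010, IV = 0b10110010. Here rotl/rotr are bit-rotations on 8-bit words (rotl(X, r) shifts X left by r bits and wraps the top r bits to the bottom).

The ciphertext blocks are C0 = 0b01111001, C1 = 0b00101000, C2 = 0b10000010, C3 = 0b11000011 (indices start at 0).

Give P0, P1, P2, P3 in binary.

OFB decryption: S_i = E(K, S_{i−1}) with S_{−1} = IV; P_i = C_i ⊕ S_i.
P0: S = E(K, 0b10110010) = 0b00110000; 0b01111001 ⊕ 0b00110000 = 0b01001001.
P1: S = E(K, 0b00110000) = 0b00111010; 0b00101000 ⊕ 0b00111010 = 0b00010010.
P2: S = E(K, 0b00111010) = 0b00010010; 0b10000010 ⊕ 0b00010010 = 0b10010000.
P3: S = E(K, 0b00010010) = 0b10110010; 0b11000011 ⊕ 0b10110010 = 0b01110001.

P0 = 0b01001001, P1 = 0b00010010, P2 = 0b10010000, P3 = 0b01110001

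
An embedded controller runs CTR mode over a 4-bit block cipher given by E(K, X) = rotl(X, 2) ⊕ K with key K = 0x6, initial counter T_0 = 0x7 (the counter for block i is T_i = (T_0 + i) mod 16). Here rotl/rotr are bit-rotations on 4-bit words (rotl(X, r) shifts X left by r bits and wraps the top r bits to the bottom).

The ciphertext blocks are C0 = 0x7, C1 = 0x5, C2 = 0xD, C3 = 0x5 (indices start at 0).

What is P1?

P1 = 0x1

CTR decryption: S_i = E(K, T_i) where T_i is the counter for block i; P_i = C_i ⊕ S_i.
P1: T = 0x8, S = E(K, T) = 0x4; 0x5 ⊕ 0x4 = 0x1.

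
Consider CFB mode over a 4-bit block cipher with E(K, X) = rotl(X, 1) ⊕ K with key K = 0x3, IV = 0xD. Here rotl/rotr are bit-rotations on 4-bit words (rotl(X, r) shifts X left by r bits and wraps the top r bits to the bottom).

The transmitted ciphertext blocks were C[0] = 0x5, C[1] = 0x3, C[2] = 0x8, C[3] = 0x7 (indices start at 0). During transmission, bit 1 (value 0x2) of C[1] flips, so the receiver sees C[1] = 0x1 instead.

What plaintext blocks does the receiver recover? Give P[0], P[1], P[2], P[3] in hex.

P[0] = 0xD, P[1] = 0x8, P[2] = 0x9, P[3] = 0x5

CFB decryption: P_i = C_i ⊕ E(K, C_{i−1}), with C_{−1} = IV.
Only C[1] changed, to 0x1. In CFB, a change in C_i flips the same bit in P_i and garbles P_{i+1}. Decrypting the received ciphertext:
P[0]: E(K, 0xD) = 0x8; 0x5 ⊕ 0x8 = 0xD.
P[1]: E(K, 0x5) = 0x9; 0x1 ⊕ 0x9 = 0x8.
P[2]: E(K, 0x1) = 0x1; 0x8 ⊕ 0x1 = 0x9.
P[3]: E(K, 0x8) = 0x2; 0x7 ⊕ 0x2 = 0x5.
Blocks that differ from the original plaintext: P[1], P[2].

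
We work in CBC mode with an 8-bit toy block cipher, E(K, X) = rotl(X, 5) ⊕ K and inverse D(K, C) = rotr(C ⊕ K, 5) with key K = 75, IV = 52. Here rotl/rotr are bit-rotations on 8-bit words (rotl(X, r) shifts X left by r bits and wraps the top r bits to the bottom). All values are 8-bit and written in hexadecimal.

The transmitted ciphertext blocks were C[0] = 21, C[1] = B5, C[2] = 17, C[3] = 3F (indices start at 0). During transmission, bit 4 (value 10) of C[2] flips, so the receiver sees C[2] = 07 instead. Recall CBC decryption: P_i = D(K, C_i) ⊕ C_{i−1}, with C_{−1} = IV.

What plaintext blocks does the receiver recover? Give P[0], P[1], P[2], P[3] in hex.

P[0] = F0, P[1] = 27, P[2] = 26, P[3] = 55

Only C[2] changed, to 07. In CBC, a change in C_i garbles P_i and flips the same bit in P_{i+1}. Decrypting the received ciphertext:
P[0]: D(K, 21) = A2; A2 ⊕ 52 = F0.
P[1]: D(K, B5) = 06; 06 ⊕ 21 = 27.
P[2]: D(K, 07) = 93; 93 ⊕ B5 = 26.
P[3]: D(K, 3F) = 52; 52 ⊕ 07 = 55.
Blocks that differ from the original plaintext: P[2], P[3].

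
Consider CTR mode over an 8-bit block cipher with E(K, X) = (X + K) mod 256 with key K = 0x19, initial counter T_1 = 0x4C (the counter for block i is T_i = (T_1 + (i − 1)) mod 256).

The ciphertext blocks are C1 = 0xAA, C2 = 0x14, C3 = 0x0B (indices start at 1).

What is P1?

P1 = 0xCF

CTR decryption: S_i = E(K, T_i) where T_i is the counter for block i; P_i = C_i ⊕ S_i.
P1: T = 0x4C, S = E(K, T) = 0x65; 0xAA ⊕ 0x65 = 0xCF.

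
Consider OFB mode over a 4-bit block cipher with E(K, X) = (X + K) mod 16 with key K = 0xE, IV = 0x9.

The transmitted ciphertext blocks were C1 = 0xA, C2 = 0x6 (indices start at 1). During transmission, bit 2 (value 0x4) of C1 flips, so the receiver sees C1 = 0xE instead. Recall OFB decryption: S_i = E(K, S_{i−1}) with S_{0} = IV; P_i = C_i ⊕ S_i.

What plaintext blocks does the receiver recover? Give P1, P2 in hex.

Only C1 changed, to 0xE. In OFB, a change in C_i flips the same bit in P_i only; the keystream is unaffected. Decrypting the received ciphertext:
P1: S = E(K, 0x9) = 0x7; 0xE ⊕ 0x7 = 0x9.
P2: S = E(K, 0x7) = 0x5; 0x6 ⊕ 0x5 = 0x3.
Blocks that differ from the original plaintext: P1.

P1 = 0x9, P2 = 0x3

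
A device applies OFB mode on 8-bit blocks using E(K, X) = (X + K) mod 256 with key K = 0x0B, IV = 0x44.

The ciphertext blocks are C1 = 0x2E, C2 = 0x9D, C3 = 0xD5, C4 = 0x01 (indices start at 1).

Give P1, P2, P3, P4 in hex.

P1 = 0x61, P2 = 0xC7, P3 = 0xB0, P4 = 0x71

OFB decryption: S_i = E(K, S_{i−1}) with S_{0} = IV; P_i = C_i ⊕ S_i.
P1: S = E(K, 0x44) = 0x4F; 0x2E ⊕ 0x4F = 0x61.
P2: S = E(K, 0x4F) = 0x5A; 0x9D ⊕ 0x5A = 0xC7.
P3: S = E(K, 0x5A) = 0x65; 0xD5 ⊕ 0x65 = 0xB0.
P4: S = E(K, 0x65) = 0x70; 0x01 ⊕ 0x70 = 0x71.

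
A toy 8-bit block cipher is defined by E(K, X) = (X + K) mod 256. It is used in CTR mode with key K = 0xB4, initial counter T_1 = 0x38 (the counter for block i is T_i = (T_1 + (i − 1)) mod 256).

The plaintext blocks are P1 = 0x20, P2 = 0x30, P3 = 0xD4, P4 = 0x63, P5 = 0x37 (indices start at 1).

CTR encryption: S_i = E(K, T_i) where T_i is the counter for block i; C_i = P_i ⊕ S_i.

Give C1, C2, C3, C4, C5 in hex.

C1: T = 0x38, S = E(K, T) = 0xEC; 0x20 ⊕ 0xEC = 0xCC.
C2: T = 0x39, S = E(K, T) = 0xED; 0x30 ⊕ 0xED = 0xDD.
C3: T = 0x3A, S = E(K, T) = 0xEE; 0xD4 ⊕ 0xEE = 0x3A.
C4: T = 0x3B, S = E(K, T) = 0xEF; 0x63 ⊕ 0xEF = 0x8C.
C5: T = 0x3C, S = E(K, T) = 0xF0; 0x37 ⊕ 0xF0 = 0xC7.

C1 = 0xCC, C2 = 0xDD, C3 = 0x3A, C4 = 0x8C, C5 = 0xC7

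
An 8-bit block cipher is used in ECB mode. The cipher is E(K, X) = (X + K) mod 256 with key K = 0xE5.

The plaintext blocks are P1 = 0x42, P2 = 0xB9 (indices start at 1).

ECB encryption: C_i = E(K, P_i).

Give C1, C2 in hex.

C1: E(K, 0x42) = 0x27.
C2: E(K, 0xB9) = 0x9E.

C1 = 0x27, C2 = 0x9E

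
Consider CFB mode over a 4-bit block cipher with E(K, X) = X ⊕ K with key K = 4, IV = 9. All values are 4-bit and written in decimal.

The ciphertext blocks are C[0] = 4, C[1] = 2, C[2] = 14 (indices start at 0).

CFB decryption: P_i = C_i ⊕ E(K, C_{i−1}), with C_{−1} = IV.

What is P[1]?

P[1]: E(K, 4) = 0; 2 ⊕ 0 = 2.

P[1] = 2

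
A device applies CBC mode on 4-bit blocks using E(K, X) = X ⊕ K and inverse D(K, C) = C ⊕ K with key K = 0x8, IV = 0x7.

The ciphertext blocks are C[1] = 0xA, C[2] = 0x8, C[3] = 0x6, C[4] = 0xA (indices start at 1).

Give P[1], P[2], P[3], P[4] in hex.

P[1] = 0x5, P[2] = 0xA, P[3] = 0x6, P[4] = 0x4

CBC decryption: P_i = D(K, C_i) ⊕ C_{i−1}, with C_{0} = IV.
P[1]: D(K, 0xA) = 0x2; 0x2 ⊕ 0x7 = 0x5.
P[2]: D(K, 0x8) = 0x0; 0x0 ⊕ 0xA = 0xA.
P[3]: D(K, 0x6) = 0xE; 0xE ⊕ 0x8 = 0x6.
P[4]: D(K, 0xA) = 0x2; 0x2 ⊕ 0x6 = 0x4.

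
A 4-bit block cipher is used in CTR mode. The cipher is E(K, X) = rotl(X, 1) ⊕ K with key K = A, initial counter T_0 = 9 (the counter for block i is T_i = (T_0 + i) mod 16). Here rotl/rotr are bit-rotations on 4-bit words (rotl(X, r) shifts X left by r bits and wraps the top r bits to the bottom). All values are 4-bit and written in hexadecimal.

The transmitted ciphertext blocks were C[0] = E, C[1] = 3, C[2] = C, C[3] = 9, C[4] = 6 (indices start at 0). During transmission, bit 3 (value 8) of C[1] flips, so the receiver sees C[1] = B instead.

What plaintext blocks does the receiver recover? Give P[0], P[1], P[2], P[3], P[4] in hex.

CTR decryption: S_i = E(K, T_i) where T_i is the counter for block i; P_i = C_i ⊕ S_i.
Only C[1] changed, to B. In CTR, a change in C_i flips the same bit in P_i only; the keystream is unaffected. Decrypting the received ciphertext:
P[0]: T = 9, S = E(K, T) = 9; E ⊕ 9 = 7.
P[1]: T = A, S = E(K, T) = F; B ⊕ F = 4.
P[2]: T = B, S = E(K, T) = D; C ⊕ D = 1.
P[3]: T = C, S = E(K, T) = 3; 9 ⊕ 3 = A.
P[4]: T = D, S = E(K, T) = 1; 6 ⊕ 1 = 7.
Blocks that differ from the original plaintext: P[1].

P[0] = 7, P[1] = 4, P[2] = 1, P[3] = A, P[4] = 7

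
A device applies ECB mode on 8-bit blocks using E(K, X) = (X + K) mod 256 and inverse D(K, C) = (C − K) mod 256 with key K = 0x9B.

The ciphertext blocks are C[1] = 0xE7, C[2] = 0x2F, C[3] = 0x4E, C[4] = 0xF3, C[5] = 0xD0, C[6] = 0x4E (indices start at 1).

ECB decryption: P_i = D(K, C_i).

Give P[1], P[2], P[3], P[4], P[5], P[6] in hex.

P[1]: D(K, 0xE7) = 0x4C.
P[2]: D(K, 0x2F) = 0x94.
P[3]: D(K, 0x4E) = 0xB3.
P[4]: D(K, 0xF3) = 0x58.
P[5]: D(K, 0xD0) = 0x35.
P[6]: D(K, 0x4E) = 0xB3.

P[1] = 0x4C, P[2] = 0x94, P[3] = 0xB3, P[4] = 0x58, P[5] = 0x35, P[6] = 0xB3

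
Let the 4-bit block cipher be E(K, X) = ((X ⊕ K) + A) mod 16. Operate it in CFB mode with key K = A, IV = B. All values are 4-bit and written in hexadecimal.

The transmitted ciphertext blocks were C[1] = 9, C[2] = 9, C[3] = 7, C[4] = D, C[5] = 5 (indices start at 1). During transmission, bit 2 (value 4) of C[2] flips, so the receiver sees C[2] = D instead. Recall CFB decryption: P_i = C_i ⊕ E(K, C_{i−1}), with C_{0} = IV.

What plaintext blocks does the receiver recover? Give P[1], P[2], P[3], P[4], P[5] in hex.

Only C[2] changed, to D. In CFB, a change in C_i flips the same bit in P_i and garbles P_{i+1}. Decrypting the received ciphertext:
P[1]: E(K, B) = B; 9 ⊕ B = 2.
P[2]: E(K, 9) = D; D ⊕ D = 0.
P[3]: E(K, D) = 1; 7 ⊕ 1 = 6.
P[4]: E(K, 7) = 7; D ⊕ 7 = A.
P[5]: E(K, D) = 1; 5 ⊕ 1 = 4.
Blocks that differ from the original plaintext: P[2], P[3].

P[1] = 2, P[2] = 0, P[3] = 6, P[4] = A, P[5] = 4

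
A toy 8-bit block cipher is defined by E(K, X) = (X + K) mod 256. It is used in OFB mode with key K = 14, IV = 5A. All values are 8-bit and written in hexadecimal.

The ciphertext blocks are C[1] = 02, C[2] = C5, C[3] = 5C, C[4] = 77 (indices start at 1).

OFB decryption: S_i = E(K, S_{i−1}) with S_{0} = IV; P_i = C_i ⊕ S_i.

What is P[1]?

P[1]: S = E(K, 5A) = 6E; 02 ⊕ 6E = 6C.

P[1] = 6C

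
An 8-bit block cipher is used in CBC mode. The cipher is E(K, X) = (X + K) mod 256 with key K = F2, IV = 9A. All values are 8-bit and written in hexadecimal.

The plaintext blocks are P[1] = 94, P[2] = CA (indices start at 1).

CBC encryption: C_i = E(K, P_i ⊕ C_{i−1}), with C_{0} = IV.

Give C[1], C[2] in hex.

C[1]: P[1] ⊕ 9A = 0E; E(K, 0E) = 00.
C[2]: P[2] ⊕ 00 = CA; E(K, CA) = BC.

C[1] = 00, C[2] = BC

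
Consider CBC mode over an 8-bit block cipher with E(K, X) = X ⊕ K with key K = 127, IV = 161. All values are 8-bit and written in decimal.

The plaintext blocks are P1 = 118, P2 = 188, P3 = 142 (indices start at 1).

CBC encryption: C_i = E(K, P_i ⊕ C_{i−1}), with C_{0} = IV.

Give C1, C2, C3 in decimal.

C1: P1 ⊕ 161 = 215; E(K, 215) = 168.
C2: P2 ⊕ 168 = 20; E(K, 20) = 107.
C3: P3 ⊕ 107 = 229; E(K, 229) = 154.

C1 = 168, C2 = 107, C3 = 154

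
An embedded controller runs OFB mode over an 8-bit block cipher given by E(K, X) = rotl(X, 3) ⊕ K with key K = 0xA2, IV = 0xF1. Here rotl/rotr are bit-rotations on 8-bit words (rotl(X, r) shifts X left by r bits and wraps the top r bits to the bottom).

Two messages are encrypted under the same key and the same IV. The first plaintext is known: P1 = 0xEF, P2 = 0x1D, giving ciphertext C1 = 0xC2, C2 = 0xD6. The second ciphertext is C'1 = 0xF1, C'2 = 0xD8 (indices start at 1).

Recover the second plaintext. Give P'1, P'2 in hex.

In OFB with a reused IV, both messages share the same keystream S_i, so C_i ⊕ C'_i = P_i ⊕ P'_i and thus P'_i = P_i ⊕ C_i ⊕ C'_i.
P'1: 0xEF ⊕ 0xC2 ⊕ 0xF1 = 0xDC.
P'2: 0x1D ⊕ 0xD6 ⊕ 0xD8 = 0x13.

P'1 = 0xDC, P'2 = 0x13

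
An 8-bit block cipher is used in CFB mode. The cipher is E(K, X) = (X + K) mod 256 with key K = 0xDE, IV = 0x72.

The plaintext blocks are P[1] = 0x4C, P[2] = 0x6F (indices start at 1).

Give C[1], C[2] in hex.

C[1] = 0x1C, C[2] = 0x95

CFB encryption: C_i = P_i ⊕ E(K, C_{i−1}), with C_{0} = IV.
C[1]: E(K, 0x72) = 0x50; 0x4C ⊕ 0x50 = 0x1C.
C[2]: E(K, 0x1C) = 0xFA; 0x6F ⊕ 0xFA = 0x95.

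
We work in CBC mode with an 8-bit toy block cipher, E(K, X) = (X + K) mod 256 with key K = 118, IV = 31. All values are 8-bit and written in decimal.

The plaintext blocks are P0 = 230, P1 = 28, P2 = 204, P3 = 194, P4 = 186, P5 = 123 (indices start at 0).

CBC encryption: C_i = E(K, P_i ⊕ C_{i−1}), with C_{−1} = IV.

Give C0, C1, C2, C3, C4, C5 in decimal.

C0: P0 ⊕ 31 = 249; E(K, 249) = 111.
C1: P1 ⊕ 111 = 115; E(K, 115) = 233.
C2: P2 ⊕ 233 = 37; E(K, 37) = 155.
C3: P3 ⊕ 155 = 89; E(K, 89) = 207.
C4: P4 ⊕ 207 = 117; E(K, 117) = 235.
C5: P5 ⊕ 235 = 144; E(K, 144) = 6.

C0 = 111, C1 = 233, C2 = 155, C3 = 207, C4 = 235, C5 = 6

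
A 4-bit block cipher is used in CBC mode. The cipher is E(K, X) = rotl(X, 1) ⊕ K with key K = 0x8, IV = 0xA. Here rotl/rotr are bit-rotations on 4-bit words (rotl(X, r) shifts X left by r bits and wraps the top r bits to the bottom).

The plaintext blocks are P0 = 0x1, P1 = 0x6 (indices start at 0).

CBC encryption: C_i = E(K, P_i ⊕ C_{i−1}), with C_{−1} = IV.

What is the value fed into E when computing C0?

C0: P0 ⊕ 0xA = 0xB; E(K, 0xB) = 0xF.
So the input to E for block 0 is 0xB.

0xB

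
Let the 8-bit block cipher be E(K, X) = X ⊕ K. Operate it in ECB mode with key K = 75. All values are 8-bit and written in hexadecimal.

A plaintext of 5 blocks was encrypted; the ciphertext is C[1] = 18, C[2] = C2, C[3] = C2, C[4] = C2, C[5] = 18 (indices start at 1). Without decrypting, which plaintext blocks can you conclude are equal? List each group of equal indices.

P[1] = P[5]; P[2] = P[3] = P[4]

ECB encrypts each block independently with the same key, so equal ciphertext blocks imply equal plaintext blocks.
C[1] = C[5] = 18, so P[1] = P[5].
C[2] = C[3] = C[4] = C2, so P[2] = P[3] = P[4].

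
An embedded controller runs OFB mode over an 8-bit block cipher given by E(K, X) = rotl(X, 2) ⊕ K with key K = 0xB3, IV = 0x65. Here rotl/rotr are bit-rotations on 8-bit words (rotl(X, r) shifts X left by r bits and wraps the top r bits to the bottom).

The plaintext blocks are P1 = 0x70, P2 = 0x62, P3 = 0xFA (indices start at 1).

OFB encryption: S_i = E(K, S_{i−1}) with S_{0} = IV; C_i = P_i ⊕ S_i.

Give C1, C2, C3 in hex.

C1 = 0x56, C2 = 0x49, C3 = 0xE5

C1: S = E(K, 0x65) = 0x26; 0x70 ⊕ 0x26 = 0x56.
C2: S = E(K, 0x26) = 0x2B; 0x62 ⊕ 0x2B = 0x49.
C3: S = E(K, 0x2B) = 0x1F; 0xFA ⊕ 0x1F = 0xE5.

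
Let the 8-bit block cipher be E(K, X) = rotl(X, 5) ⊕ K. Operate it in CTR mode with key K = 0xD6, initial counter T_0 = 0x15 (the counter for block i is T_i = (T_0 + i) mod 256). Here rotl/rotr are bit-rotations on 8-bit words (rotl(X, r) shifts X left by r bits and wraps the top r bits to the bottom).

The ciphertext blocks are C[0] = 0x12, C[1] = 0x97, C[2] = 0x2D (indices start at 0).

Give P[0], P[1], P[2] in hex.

CTR decryption: S_i = E(K, T_i) where T_i is the counter for block i; P_i = C_i ⊕ S_i.
P[0]: T = 0x15, S = E(K, T) = 0x74; 0x12 ⊕ 0x74 = 0x66.
P[1]: T = 0x16, S = E(K, T) = 0x14; 0x97 ⊕ 0x14 = 0x83.
P[2]: T = 0x17, S = E(K, T) = 0x34; 0x2D ⊕ 0x34 = 0x19.

P[0] = 0x66, P[1] = 0x83, P[2] = 0x19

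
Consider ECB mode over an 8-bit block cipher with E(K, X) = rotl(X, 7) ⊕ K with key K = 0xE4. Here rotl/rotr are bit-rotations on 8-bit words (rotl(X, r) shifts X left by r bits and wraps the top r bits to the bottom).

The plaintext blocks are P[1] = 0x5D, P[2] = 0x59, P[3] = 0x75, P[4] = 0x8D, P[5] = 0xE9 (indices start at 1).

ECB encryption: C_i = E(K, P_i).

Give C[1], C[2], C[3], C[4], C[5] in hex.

C[1]: E(K, 0x5D) = 0x4A.
C[2]: E(K, 0x59) = 0x48.
C[3]: E(K, 0x75) = 0x5E.
C[4]: E(K, 0x8D) = 0x22.
C[5]: E(K, 0xE9) = 0x10.

C[1] = 0x4A, C[2] = 0x48, C[3] = 0x5E, C[4] = 0x22, C[5] = 0x10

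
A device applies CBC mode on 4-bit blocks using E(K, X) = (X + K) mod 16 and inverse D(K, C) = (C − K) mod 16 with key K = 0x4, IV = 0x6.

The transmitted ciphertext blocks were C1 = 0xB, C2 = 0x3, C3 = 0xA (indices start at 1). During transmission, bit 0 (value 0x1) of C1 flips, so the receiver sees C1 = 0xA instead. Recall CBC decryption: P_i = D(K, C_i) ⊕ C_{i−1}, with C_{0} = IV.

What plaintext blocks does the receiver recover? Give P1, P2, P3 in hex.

Only C1 changed, to 0xA. In CBC, a change in C_i garbles P_i and flips the same bit in P_{i+1}. Decrypting the received ciphertext:
P1: D(K, 0xA) = 0x6; 0x6 ⊕ 0x6 = 0x0.
P2: D(K, 0x3) = 0xF; 0xF ⊕ 0xA = 0x5.
P3: D(K, 0xA) = 0x6; 0x6 ⊕ 0x3 = 0x5.
Blocks that differ from the original plaintext: P1, P2.

P1 = 0x0, P2 = 0x5, P3 = 0x5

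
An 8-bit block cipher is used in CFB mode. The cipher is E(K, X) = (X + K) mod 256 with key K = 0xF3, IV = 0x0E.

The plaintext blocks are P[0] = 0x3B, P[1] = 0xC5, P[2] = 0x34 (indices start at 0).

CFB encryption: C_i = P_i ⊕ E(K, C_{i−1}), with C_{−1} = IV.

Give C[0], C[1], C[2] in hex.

C[0] = 0x3A, C[1] = 0xE8, C[2] = 0xEF

C[0]: E(K, 0x0E) = 0x01; 0x3B ⊕ 0x01 = 0x3A.
C[1]: E(K, 0x3A) = 0x2D; 0xC5 ⊕ 0x2D = 0xE8.
C[2]: E(K, 0xE8) = 0xDB; 0x34 ⊕ 0xDB = 0xEF.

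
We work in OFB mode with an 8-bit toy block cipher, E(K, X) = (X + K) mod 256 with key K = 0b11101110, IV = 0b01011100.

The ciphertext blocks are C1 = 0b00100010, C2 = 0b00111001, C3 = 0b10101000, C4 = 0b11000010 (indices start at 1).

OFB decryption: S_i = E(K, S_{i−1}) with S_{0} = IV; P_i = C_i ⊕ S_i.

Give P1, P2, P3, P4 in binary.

P1 = 0b01101000, P2 = 0b00000001, P3 = 0b10001110, P4 = 0b11010110

P1: S = E(K, 0b01011100) = 0b01001010; 0b00100010 ⊕ 0b01001010 = 0b01101000.
P2: S = E(K, 0b01001010) = 0b00111000; 0b00111001 ⊕ 0b00111000 = 0b00000001.
P3: S = E(K, 0b00111000) = 0b00100110; 0b10101000 ⊕ 0b00100110 = 0b10001110.
P4: S = E(K, 0b00100110) = 0b00010100; 0b11000010 ⊕ 0b00010100 = 0b11010110.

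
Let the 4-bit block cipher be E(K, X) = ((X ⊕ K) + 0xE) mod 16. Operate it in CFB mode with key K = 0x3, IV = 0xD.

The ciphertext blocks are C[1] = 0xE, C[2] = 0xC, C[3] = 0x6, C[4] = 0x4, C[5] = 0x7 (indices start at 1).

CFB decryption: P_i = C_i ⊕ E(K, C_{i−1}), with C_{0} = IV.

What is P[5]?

P[5] = 0x2

P[5]: E(K, 0x4) = 0x5; 0x7 ⊕ 0x5 = 0x2.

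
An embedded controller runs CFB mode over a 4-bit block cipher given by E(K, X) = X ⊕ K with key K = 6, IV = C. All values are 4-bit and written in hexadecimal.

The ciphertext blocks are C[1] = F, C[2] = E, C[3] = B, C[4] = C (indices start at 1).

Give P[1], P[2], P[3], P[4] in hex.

CFB decryption: P_i = C_i ⊕ E(K, C_{i−1}), with C_{0} = IV.
P[1]: E(K, C) = A; F ⊕ A = 5.
P[2]: E(K, F) = 9; E ⊕ 9 = 7.
P[3]: E(K, E) = 8; B ⊕ 8 = 3.
P[4]: E(K, B) = D; C ⊕ D = 1.

P[1] = 5, P[2] = 7, P[3] = 3, P[4] = 1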